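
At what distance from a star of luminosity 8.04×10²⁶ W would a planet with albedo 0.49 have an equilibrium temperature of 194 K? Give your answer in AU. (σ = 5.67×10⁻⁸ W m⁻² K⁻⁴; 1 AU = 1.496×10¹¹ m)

d ≈ 2.13 AU

From T_eq⁴ = L(1−A)/(16πσd²): d = √[L(1−A)/(16πσT_eq⁴)].
d = √[8.04×10²⁶ × 0.51 / (16π × 5.67×10⁻⁸ × (194)⁴)] = 3.19×10¹¹ m = 2.13 AU.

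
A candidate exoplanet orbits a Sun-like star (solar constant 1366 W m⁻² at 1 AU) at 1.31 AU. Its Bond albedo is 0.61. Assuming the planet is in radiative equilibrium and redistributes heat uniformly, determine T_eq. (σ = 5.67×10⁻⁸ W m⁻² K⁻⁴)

T_eq ≈ 192 K

Flux at 1.31 AU: S = 1366/1.31² = 796 W m⁻².
Energy balance: absorbed = emitted ⇒ πR²·S(1−A) = 4πR²·σT_eq⁴, so T_eq⁴ = S(1−A)/(4σ).
T_eq = [796 × 0.39 / (4 × 5.67×10⁻⁸)]^(1/4) = (1.37×10⁹)^(1/4) = 192 K.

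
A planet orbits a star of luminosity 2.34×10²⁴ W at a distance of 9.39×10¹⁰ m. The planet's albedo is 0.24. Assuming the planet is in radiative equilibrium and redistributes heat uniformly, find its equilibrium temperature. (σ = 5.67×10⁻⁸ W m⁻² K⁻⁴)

Flux: S = L/(4πd²) = 2.34×10²⁴/(4π×(9.39×10¹⁰)²) = 21.1 W m⁻².
Energy balance: absorbed = emitted ⇒ πR²·S(1−A) = 4πR²·σT_eq⁴, so T_eq⁴ = S(1−A)/(4σ).
T_eq = [21.1 × 0.76 / (4 × 5.67×10⁻⁸)]^(1/4) = (7.08×10⁷)^(1/4) = 91.7 K.

T_eq ≈ 91.7 K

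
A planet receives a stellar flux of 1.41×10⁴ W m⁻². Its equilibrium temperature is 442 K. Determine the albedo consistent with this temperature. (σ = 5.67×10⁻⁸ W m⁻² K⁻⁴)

From T_eq⁴ = S(1−A)/(4σ): 1−A = 4σT_eq⁴/S.
1−A = 4 × 5.67×10⁻⁸ × (442)⁴ / 1.41×10⁴ = 0.614.

A ≈ 0.39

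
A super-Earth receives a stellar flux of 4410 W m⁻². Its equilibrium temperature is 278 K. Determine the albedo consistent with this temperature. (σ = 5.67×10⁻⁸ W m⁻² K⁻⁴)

From T_eq⁴ = S(1−A)/(4σ): 1−A = 4σT_eq⁴/S.
1−A = 4 × 5.67×10⁻⁸ × (278)⁴ / 4410 = 0.307.

A ≈ 0.69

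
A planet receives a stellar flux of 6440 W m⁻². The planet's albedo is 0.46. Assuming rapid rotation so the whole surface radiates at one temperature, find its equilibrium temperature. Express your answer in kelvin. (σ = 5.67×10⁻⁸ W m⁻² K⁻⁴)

T_eq ≈ 352 K

Energy balance: absorbed = emitted ⇒ πR²·S(1−A) = 4πR²·σT_eq⁴, so T_eq⁴ = S(1−A)/(4σ).
T_eq = [6440 × 0.54 / (4 × 5.67×10⁻⁸)]^(1/4) = (1.53×10¹⁰)^(1/4) = 352 K.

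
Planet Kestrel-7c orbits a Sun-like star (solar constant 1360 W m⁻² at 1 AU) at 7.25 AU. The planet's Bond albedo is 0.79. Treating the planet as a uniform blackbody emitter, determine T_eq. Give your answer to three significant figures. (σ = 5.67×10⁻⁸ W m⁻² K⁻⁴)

T_eq ≈ 70.0 K

Flux at 7.25 AU: S = 1360/7.25² = 25.9 W m⁻².
Energy balance: absorbed = emitted ⇒ πR²·S(1−A) = 4πR²·σT_eq⁴, so T_eq⁴ = S(1−A)/(4σ).
T_eq = [25.9 × 0.21 / (4 × 5.67×10⁻⁸)]^(1/4) = (2.40×10⁷)^(1/4) = 70.0 K.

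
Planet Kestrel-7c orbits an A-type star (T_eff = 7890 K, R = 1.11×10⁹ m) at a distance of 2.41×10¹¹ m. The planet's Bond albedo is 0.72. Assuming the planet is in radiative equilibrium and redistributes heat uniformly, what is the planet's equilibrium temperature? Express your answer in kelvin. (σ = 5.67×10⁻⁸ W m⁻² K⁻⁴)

L = 4πR_⋆²σT_⋆⁴ = 4π(1.11×10⁹)² × 5.67×10⁻⁸ × (7890)⁴ = 3.40×10²⁷ W.
S = L/(4πd²) = 4660 W m⁻².
Energy balance: absorbed = emitted ⇒ πR²·S(1−A) = 4πR²·σT_eq⁴, so T_eq⁴ = S(1−A)/(4σ).
T_eq = [4660 × 0.28 / (4 × 5.67×10⁻⁸)]^(1/4) = (5.75×10⁹)^(1/4) = 275 K.

T_eq ≈ 275 K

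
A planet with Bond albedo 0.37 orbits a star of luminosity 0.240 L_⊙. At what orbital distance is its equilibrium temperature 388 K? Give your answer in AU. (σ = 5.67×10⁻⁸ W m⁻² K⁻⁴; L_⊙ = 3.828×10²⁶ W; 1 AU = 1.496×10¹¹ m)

L = 0.240 × 3.828×10²⁶ = 9.19×10²⁵ W.
From T_eq⁴ = L(1−A)/(16πσd²): d = √[L(1−A)/(16πσT_eq⁴)].
d = √[9.19×10²⁵ × 0.63 / (16π × 5.67×10⁻⁸ × (388)⁴)] = 2.99×10¹⁰ m = 0.200 AU.

d ≈ 0.200 AU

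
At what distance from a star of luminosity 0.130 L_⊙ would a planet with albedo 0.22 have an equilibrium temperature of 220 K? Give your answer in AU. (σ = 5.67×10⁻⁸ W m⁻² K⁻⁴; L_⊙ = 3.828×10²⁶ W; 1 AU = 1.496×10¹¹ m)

d ≈ 0.510 AU

L = 0.130 × 3.828×10²⁶ = 4.98×10²⁵ W.
From T_eq⁴ = L(1−A)/(16πσd²): d = √[L(1−A)/(16πσT_eq⁴)].
d = √[4.98×10²⁵ × 0.78 / (16π × 5.67×10⁻⁸ × (220)⁴)] = 7.62×10¹⁰ m = 0.510 AU.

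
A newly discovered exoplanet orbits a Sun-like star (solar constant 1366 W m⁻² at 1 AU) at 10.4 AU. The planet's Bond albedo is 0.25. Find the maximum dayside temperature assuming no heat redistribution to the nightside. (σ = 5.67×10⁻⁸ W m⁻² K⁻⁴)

Flux at 10.4 AU: S = 1366/10.4² = 12.6 W m⁻².
With no redistribution each surface element balances locally: S(1−A) = σT⁴.
T = [12.6 × 0.75 / 5.67×10⁻⁸]^(1/4) = (1.67×10⁸)^(1/4) = 114 K.

T_ss ≈ 114 K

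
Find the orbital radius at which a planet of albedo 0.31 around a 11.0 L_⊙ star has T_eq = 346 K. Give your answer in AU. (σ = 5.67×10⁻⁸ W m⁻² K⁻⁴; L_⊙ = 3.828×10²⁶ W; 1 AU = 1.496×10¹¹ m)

L = 11.0 × 3.828×10²⁶ = 4.21×10²⁷ W.
From T_eq⁴ = L(1−A)/(16πσd²): d = √[L(1−A)/(16πσT_eq⁴)].
d = √[4.21×10²⁷ × 0.69 / (16π × 5.67×10⁻⁸ × (346)⁴)] = 2.67×10¹¹ m = 1.78 AU.

d ≈ 1.78 AU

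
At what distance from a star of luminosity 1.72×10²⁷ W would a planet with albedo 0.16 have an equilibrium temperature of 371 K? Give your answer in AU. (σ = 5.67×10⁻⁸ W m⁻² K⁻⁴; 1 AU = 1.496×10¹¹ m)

d ≈ 1.09 AU

From T_eq⁴ = L(1−A)/(16πσd²): d = √[L(1−A)/(16πσT_eq⁴)].
d = √[1.72×10²⁷ × 0.84 / (16π × 5.67×10⁻⁸ × (371)⁴)] = 1.64×10¹¹ m = 1.09 AU.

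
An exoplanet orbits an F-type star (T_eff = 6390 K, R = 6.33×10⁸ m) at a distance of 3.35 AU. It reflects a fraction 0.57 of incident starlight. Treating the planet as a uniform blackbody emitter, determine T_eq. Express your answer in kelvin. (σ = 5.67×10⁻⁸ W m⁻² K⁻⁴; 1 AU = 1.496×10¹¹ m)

d = 3.35 AU = 5.01×10¹¹ m.
L = 4πR_⋆²σT_⋆⁴ = 4π(6.33×10⁸)² × 5.67×10⁻⁸ × (6390)⁴ = 4.76×10²⁶ W.
S = L/(4πd²) = 151 W m⁻².
Energy balance: absorbed = emitted ⇒ πR²·S(1−A) = 4πR²·σT_eq⁴, so T_eq⁴ = S(1−A)/(4σ).
T_eq = [151 × 0.43 / (4 × 5.67×10⁻⁸)]^(1/4) = (2.86×10⁸)^(1/4) = 130 K.

T_eq ≈ 130 K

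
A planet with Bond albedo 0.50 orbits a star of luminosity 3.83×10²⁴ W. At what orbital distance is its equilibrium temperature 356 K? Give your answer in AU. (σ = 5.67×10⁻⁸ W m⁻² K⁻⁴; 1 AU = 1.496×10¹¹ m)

From T_eq⁴ = L(1−A)/(16πσd²): d = √[L(1−A)/(16πσT_eq⁴)].
d = √[3.83×10²⁴ × 0.50 / (16π × 5.67×10⁻⁸ × (356)⁴)] = 6.47×10⁹ m = 0.0432 AU.

d ≈ 0.0432 AU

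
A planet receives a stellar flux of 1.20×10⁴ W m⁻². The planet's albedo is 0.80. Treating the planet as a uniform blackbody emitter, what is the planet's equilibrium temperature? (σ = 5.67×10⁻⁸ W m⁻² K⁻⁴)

T_eq ≈ 321 K

Energy balance: absorbed = emitted ⇒ πR²·S(1−A) = 4πR²·σT_eq⁴, so T_eq⁴ = S(1−A)/(4σ).
T_eq = [1.20×10⁴ × 0.20 / (4 × 5.67×10⁻⁸)]^(1/4) = (1.06×10¹⁰)^(1/4) = 321 K.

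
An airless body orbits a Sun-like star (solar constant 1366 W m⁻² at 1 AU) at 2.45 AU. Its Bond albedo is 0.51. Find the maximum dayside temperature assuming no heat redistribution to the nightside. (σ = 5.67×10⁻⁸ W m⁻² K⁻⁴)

Flux at 2.45 AU: S = 1366/2.45² = 228 W m⁻².
With no redistribution each surface element balances locally: S(1−A) = σT⁴.
T = [228 × 0.49 / 5.67×10⁻⁸]^(1/4) = (1.97×10⁹)^(1/4) = 211 K.

T_ss ≈ 211 K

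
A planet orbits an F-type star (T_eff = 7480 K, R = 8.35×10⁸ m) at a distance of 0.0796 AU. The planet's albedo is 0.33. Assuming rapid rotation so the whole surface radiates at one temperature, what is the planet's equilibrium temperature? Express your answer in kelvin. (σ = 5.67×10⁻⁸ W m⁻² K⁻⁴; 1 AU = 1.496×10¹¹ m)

d = 0.0796 AU = 1.19×10¹⁰ m.
L = 4πR_⋆²σT_⋆⁴ = 4π(8.35×10⁸)² × 5.67×10⁻⁸ × (7480)⁴ = 1.56×10²⁷ W.
S = L/(4πd²) = 8.73×10⁵ W m⁻².
Energy balance: absorbed = emitted ⇒ πR²·S(1−A) = 4πR²·σT_eq⁴, so T_eq⁴ = S(1−A)/(4σ).
T_eq = [8.73×10⁵ × 0.67 / (4 × 5.67×10⁻⁸)]^(1/4) = (2.58×10¹²)^(1/4) = 1270 K.

T_eq ≈ 1270 K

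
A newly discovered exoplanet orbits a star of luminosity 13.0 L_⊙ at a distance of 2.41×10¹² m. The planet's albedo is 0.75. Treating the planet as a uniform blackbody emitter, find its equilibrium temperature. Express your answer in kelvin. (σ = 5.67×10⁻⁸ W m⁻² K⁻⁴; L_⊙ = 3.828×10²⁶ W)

T_eq ≈ 93.1 K

L = 13.0 × 3.828×10²⁶ = 4.98×10²⁷ W.
Flux: S = L/(4πd²) = 4.98×10²⁷/(4π×(2.41×10¹²)²) = 68.2 W m⁻².
Energy balance: absorbed = emitted ⇒ πR²·S(1−A) = 4πR²·σT_eq⁴, so T_eq⁴ = S(1−A)/(4σ).
T_eq = [68.2 × 0.25 / (4 × 5.67×10⁻⁸)]^(1/4) = (7.52×10⁷)^(1/4) = 93.1 K.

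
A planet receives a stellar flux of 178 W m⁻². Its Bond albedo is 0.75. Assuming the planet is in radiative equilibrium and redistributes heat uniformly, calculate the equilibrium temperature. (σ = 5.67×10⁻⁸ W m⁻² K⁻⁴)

Energy balance: absorbed = emitted ⇒ πR²·S(1−A) = 4πR²·σT_eq⁴, so T_eq⁴ = S(1−A)/(4σ).
T_eq = [178 × 0.25 / (4 × 5.67×10⁻⁸)]^(1/4) = (1.96×10⁸)^(1/4) = 118 K.

T_eq ≈ 118 K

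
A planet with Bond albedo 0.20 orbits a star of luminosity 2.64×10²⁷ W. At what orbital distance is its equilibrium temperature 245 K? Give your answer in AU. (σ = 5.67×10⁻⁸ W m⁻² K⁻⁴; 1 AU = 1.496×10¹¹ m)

d ≈ 3.03 AU

From T_eq⁴ = L(1−A)/(16πσd²): d = √[L(1−A)/(16πσT_eq⁴)].
d = √[2.64×10²⁷ × 0.80 / (16π × 5.67×10⁻⁸ × (245)⁴)] = 4.54×10¹¹ m = 3.03 AU.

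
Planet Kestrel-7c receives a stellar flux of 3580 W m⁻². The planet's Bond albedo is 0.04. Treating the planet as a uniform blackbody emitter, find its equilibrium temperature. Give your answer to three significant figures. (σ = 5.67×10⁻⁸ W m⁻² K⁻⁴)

T_eq ≈ 351 K

Energy balance: absorbed = emitted ⇒ πR²·S(1−A) = 4πR²·σT_eq⁴, so T_eq⁴ = S(1−A)/(4σ).
T_eq = [3580 × 0.96 / (4 × 5.67×10⁻⁸)]^(1/4) = (1.52×10¹⁰)^(1/4) = 351 K.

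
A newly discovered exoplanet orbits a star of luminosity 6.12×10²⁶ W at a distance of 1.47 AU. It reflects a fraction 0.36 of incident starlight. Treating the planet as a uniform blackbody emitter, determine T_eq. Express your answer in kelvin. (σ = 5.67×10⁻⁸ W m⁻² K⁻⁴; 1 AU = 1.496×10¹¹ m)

d = 1.47 AU = 2.20×10¹¹ m.
Flux: S = L/(4πd²) = 6.12×10²⁶/(4π×(2.20×10¹¹)²) = 1010 W m⁻².
Energy balance: absorbed = emitted ⇒ πR²·S(1−A) = 4πR²·σT_eq⁴, so T_eq⁴ = S(1−A)/(4σ).
T_eq = [1010 × 0.64 / (4 × 5.67×10⁻⁸)]^(1/4) = (2.84×10⁹)^(1/4) = 231 K.

T_eq ≈ 231 K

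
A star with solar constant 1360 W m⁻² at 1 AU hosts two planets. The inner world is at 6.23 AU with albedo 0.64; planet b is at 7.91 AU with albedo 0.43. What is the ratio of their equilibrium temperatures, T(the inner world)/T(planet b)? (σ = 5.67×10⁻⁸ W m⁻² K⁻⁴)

T₁/T₂ ≈ 1.005

T_eq = [S₀(1−A)/(4σd²)]^(1/4), so T ∝ (1−A)^(1/4) / √d.
T₁ = [1360×0.36/(4×5.67×10⁻⁸×6.23²)]^(1/4) = 86.36 K.
T₂ = [1360×0.57/(4×5.67×10⁻⁸×7.91²)]^(1/4) = 85.97 K.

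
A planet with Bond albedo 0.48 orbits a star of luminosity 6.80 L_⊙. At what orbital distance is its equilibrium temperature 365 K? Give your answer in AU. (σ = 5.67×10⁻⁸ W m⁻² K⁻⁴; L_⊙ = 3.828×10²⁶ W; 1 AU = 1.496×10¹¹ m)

d ≈ 1.09 AU

L = 6.80 × 3.828×10²⁶ = 2.60×10²⁷ W.
From T_eq⁴ = L(1−A)/(16πσd²): d = √[L(1−A)/(16πσT_eq⁴)].
d = √[2.60×10²⁷ × 0.52 / (16π × 5.67×10⁻⁸ × (365)⁴)] = 1.64×10¹¹ m = 1.09 AU.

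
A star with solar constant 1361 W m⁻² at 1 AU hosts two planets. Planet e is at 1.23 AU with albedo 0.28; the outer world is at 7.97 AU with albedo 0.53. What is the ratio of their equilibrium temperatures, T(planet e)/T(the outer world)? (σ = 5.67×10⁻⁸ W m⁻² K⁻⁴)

T₁/T₂ ≈ 2.832

T_eq = [S₀(1−A)/(4σd²)]^(1/4), so T ∝ (1−A)^(1/4) / √d.
T₁ = [1361×0.72/(4×5.67×10⁻⁸×1.23²)]^(1/4) = 231.17 K.
T₂ = [1361×0.47/(4×5.67×10⁻⁸×7.97²)]^(1/4) = 81.63 K.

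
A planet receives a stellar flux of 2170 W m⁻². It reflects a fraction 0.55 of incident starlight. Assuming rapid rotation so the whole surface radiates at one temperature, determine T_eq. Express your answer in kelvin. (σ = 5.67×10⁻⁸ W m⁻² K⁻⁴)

Energy balance: absorbed = emitted ⇒ πR²·S(1−A) = 4πR²·σT_eq⁴, so T_eq⁴ = S(1−A)/(4σ).
T_eq = [2170 × 0.45 / (4 × 5.67×10⁻⁸)]^(1/4) = (4.31×10⁹)^(1/4) = 256 K.

T_eq ≈ 256 K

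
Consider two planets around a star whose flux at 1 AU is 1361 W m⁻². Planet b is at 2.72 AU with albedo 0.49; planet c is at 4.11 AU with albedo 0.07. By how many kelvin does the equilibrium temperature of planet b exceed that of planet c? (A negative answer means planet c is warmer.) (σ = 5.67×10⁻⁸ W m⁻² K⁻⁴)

ΔT ≈ 7.8 K

T_eq = [S₀(1−A)/(4σd²)]^(1/4), so T ∝ (1−A)^(1/4) / √d.
T₁ = [1361×0.51/(4×5.67×10⁻⁸×2.72²)]^(1/4) = 142.61 K.
T₂ = [1361×0.93/(4×5.67×10⁻⁸×4.11²)]^(1/4) = 134.82 K.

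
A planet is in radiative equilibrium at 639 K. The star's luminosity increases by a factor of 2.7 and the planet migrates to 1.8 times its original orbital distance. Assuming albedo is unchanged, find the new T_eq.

T_eq ≈ 611 K

T_eq ∝ L^(1/4) · d^(−1/2).
T′ = 639 × 2.7^(1/4) / 1.8^(1/2) = 611 K.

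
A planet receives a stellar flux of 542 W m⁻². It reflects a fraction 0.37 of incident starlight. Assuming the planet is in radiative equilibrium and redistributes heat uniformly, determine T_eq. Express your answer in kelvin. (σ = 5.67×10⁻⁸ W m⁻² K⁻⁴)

Energy balance: absorbed = emitted ⇒ πR²·S(1−A) = 4πR²·σT_eq⁴, so T_eq⁴ = S(1−A)/(4σ).
T_eq = [542 × 0.63 / (4 × 5.67×10⁻⁸)]^(1/4) = (1.51×10⁹)^(1/4) = 197 K.

T_eq ≈ 197 K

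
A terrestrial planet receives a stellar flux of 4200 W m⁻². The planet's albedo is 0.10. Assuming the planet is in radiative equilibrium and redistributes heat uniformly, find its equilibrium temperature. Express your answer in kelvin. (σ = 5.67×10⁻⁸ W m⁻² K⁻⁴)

Energy balance: absorbed = emitted ⇒ πR²·S(1−A) = 4πR²·σT_eq⁴, so T_eq⁴ = S(1−A)/(4σ).
T_eq = [4200 × 0.90 / (4 × 5.67×10⁻⁸)]^(1/4) = (1.67×10¹⁰)^(1/4) = 359 K.

T_eq ≈ 359 K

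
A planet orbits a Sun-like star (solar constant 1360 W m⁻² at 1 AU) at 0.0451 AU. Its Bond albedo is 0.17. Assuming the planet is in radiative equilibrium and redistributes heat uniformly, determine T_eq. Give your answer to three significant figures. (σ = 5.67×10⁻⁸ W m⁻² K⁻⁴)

T_eq ≈ 1250 K

Flux at 0.0451 AU: S = 1360/0.0451² = 6.69×10⁵ W m⁻².
Energy balance: absorbed = emitted ⇒ πR²·S(1−A) = 4πR²·σT_eq⁴, so T_eq⁴ = S(1−A)/(4σ).
T_eq = [6.69×10⁵ × 0.83 / (4 × 5.67×10⁻⁸)]^(1/4) = (2.45×10¹²)^(1/4) = 1250 K.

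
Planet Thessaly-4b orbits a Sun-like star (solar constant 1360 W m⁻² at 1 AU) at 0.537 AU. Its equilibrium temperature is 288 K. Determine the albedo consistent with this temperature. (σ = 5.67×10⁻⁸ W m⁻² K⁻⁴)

Flux at 0.537 AU: S = 1360/0.537² = 4720 W m⁻².
From T_eq⁴ = S(1−A)/(4σ): 1−A = 4σT_eq⁴/S.
1−A = 4 × 5.67×10⁻⁸ × (288)⁴ / 4720 = 0.331.

A ≈ 0.67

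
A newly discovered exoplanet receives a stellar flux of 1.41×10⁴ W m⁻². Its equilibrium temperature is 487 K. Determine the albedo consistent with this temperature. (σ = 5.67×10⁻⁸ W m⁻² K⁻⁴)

From T_eq⁴ = S(1−A)/(4σ): 1−A = 4σT_eq⁴/S.
1−A = 4 × 5.67×10⁻⁸ × (487)⁴ / 1.41×10⁴ = 0.905.

A ≈ 0.10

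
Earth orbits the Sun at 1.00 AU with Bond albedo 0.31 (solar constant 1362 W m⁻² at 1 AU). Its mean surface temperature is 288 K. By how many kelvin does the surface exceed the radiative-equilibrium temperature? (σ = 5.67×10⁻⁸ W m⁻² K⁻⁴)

ΔT ≈ 34.3 K

S = 1362/1.00² = 1362 W m⁻².
T_eq = [S(1−A)/(4σ)]^(1/4) = [1362×0.69/(4×5.67×10⁻⁸)]^(1/4) = 253.7 K.
ΔT = T_surf − T_eq = 288 − 253.7.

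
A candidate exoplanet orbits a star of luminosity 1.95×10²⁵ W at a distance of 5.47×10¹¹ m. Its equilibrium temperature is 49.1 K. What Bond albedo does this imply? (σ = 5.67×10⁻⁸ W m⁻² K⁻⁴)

A ≈ 0.75

Flux: S = L/(4πd²) = 1.95×10²⁵/(4π×(5.47×10¹¹)²) = 5.19 W m⁻².
From T_eq⁴ = S(1−A)/(4σ): 1−A = 4σT_eq⁴/S.
1−A = 4 × 5.67×10⁻⁸ × (49.1)⁴ / 5.19 = 0.254.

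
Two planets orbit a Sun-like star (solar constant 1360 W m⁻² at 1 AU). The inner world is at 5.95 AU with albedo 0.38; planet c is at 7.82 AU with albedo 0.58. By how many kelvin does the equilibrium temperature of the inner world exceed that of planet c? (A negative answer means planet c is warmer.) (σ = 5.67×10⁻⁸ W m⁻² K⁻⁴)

ΔT ≈ 21.1 K

T_eq = [S₀(1−A)/(4σd²)]^(1/4), so T ∝ (1−A)^(1/4) / √d.
T₁ = [1360×0.62/(4×5.67×10⁻⁸×5.95²)]^(1/4) = 101.23 K.
T₂ = [1360×0.42/(4×5.67×10⁻⁸×7.82²)]^(1/4) = 80.11 K.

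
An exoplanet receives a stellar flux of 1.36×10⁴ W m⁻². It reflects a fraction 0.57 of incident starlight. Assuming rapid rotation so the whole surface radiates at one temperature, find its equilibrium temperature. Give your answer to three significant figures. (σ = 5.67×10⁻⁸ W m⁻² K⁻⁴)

T_eq ≈ 401 K

Energy balance: absorbed = emitted ⇒ πR²·S(1−A) = 4πR²·σT_eq⁴, so T_eq⁴ = S(1−A)/(4σ).
T_eq = [1.36×10⁴ × 0.43 / (4 × 5.67×10⁻⁸)]^(1/4) = (2.58×10¹⁰)^(1/4) = 401 K.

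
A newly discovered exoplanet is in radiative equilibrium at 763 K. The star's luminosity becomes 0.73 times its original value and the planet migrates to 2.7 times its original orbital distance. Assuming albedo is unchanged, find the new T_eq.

T_eq ∝ L^(1/4) · d^(−1/2).
T′ = 763 × 0.73^(1/4) / 2.7^(1/2) = 429 K.

T_eq ≈ 429 K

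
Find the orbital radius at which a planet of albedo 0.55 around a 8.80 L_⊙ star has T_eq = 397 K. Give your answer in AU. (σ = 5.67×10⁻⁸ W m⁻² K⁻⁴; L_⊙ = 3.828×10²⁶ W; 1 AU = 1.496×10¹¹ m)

d ≈ 0.978 AU

L = 8.80 × 3.828×10²⁶ = 3.37×10²⁷ W.
From T_eq⁴ = L(1−A)/(16πσd²): d = √[L(1−A)/(16πσT_eq⁴)].
d = √[3.37×10²⁷ × 0.45 / (16π × 5.67×10⁻⁸ × (397)⁴)] = 1.46×10¹¹ m = 0.978 AU.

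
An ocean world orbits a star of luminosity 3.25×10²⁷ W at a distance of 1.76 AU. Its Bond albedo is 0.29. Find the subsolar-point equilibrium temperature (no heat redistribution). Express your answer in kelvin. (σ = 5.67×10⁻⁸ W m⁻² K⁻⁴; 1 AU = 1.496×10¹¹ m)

T_ss ≈ 465 K

d = 1.76 AU = 2.63×10¹¹ m.
Flux: S = L/(4πd²) = 3.25×10²⁷/(4π×(2.63×10¹¹)²) = 3730 W m⁻².
At the subsolar point the surface absorbs S(1−A) and emits σT⁴ per unit area — no factor of 4, since only the local patch is in balance.
T = [3730 × 0.71 / 5.67×10⁻⁸]^(1/4) = (4.67×10¹⁰)^(1/4) = 465 K.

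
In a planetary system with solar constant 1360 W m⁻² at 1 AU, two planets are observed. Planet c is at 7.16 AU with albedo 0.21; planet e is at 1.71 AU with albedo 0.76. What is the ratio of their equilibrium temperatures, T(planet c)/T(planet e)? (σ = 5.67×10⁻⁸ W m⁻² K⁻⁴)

T_eq = [S₀(1−A)/(4σd²)]^(1/4), so T ∝ (1−A)^(1/4) / √d.
T₁ = [1360×0.79/(4×5.67×10⁻⁸×7.16²)]^(1/4) = 98.04 K.
T₂ = [1360×0.24/(4×5.67×10⁻⁸×1.71²)]^(1/4) = 148.95 K.

T₁/T₂ ≈ 0.658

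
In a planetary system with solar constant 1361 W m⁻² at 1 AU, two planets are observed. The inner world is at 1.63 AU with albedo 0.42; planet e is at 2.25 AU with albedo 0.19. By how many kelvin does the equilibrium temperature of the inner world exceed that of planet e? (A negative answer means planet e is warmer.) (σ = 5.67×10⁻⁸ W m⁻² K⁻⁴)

T_eq = [S₀(1−A)/(4σd²)]^(1/4), so T ∝ (1−A)^(1/4) / √d.
T₁ = [1361×0.58/(4×5.67×10⁻⁸×1.63²)]^(1/4) = 190.25 K.
T₂ = [1361×0.81/(4×5.67×10⁻⁸×2.25²)]^(1/4) = 176.03 K.

ΔT ≈ 14.2 K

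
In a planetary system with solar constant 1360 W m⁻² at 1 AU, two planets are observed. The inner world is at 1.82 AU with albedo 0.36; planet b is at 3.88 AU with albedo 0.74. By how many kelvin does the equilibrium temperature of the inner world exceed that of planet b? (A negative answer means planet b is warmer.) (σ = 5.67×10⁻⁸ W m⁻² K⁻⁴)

ΔT ≈ 83.6 K

T_eq = [S₀(1−A)/(4σd²)]^(1/4), so T ∝ (1−A)^(1/4) / √d.
T₁ = [1360×0.64/(4×5.67×10⁻⁸×1.82²)]^(1/4) = 184.49 K.
T₂ = [1360×0.26/(4×5.67×10⁻⁸×3.88²)]^(1/4) = 100.88 K.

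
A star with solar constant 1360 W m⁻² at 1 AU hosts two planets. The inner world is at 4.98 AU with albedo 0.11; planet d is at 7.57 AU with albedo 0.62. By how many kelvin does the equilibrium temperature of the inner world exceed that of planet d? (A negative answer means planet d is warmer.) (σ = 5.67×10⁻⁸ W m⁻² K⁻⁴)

T_eq = [S₀(1−A)/(4σd²)]^(1/4), so T ∝ (1−A)^(1/4) / √d.
T₁ = [1360×0.89/(4×5.67×10⁻⁸×4.98²)]^(1/4) = 121.12 K.
T₂ = [1360×0.38/(4×5.67×10⁻⁸×7.57²)]^(1/4) = 79.41 K.

ΔT ≈ 41.7 K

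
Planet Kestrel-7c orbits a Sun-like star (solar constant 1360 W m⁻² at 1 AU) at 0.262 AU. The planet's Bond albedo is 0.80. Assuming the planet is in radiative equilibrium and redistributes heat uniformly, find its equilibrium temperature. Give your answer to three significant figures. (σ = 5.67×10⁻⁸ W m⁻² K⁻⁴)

T_eq ≈ 364 K

Flux at 0.262 AU: S = 1360/0.262² = 1.98×10⁴ W m⁻².
Energy balance: absorbed = emitted ⇒ πR²·S(1−A) = 4πR²·σT_eq⁴, so T_eq⁴ = S(1−A)/(4σ).
T_eq = [1.98×10⁴ × 0.20 / (4 × 5.67×10⁻⁸)]^(1/4) = (1.75×10¹⁰)^(1/4) = 364 K.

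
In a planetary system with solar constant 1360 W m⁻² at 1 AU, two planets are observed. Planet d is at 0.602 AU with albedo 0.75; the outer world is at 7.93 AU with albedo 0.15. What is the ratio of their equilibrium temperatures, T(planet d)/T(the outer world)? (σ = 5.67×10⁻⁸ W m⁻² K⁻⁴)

T₁/T₂ ≈ 2.673

T_eq = [S₀(1−A)/(4σd²)]^(1/4), so T ∝ (1−A)^(1/4) / √d.
T₁ = [1360×0.25/(4×5.67×10⁻⁸×0.602²)]^(1/4) = 253.61 K.
T₂ = [1360×0.85/(4×5.67×10⁻⁸×7.93²)]^(1/4) = 94.88 K.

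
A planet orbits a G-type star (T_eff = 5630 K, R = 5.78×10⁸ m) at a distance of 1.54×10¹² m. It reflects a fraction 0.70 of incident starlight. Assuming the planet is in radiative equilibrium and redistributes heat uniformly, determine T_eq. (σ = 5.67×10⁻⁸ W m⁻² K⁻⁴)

L = 4πR_⋆²σT_⋆⁴ = 4π(5.78×10⁸)² × 5.67×10⁻⁸ × (5630)⁴ = 2.39×10²⁶ W.
S = L/(4πd²) = 8.02 W m⁻².
Energy balance: absorbed = emitted ⇒ πR²·S(1−A) = 4πR²·σT_eq⁴, so T_eq⁴ = S(1−A)/(4σ).
T_eq = [8.02 × 0.30 / (4 × 5.67×10⁻⁸)]^(1/4) = (1.06×10⁷)^(1/4) = 57.1 K.

T_eq ≈ 57.1 K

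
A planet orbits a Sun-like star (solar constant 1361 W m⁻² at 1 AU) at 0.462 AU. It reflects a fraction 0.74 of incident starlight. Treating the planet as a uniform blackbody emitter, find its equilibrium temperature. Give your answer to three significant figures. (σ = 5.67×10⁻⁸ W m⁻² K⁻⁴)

Flux at 0.462 AU: S = 1361/0.462² = 6380 W m⁻².
Energy balance: absorbed = emitted ⇒ πR²·S(1−A) = 4πR²·σT_eq⁴, so T_eq⁴ = S(1−A)/(4σ).
T_eq = [6380 × 0.26 / (4 × 5.67×10⁻⁸)]^(1/4) = (7.31×10⁹)^(1/4) = 292 K.

T_eq ≈ 292 K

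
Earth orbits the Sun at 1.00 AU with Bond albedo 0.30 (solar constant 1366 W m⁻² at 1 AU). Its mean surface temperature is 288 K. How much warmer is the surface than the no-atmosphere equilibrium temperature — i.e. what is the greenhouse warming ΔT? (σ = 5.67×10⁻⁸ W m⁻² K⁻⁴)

ΔT ≈ 33.2 K

S = 1366/1.00² = 1366 W m⁻².
T_eq = [S(1−A)/(4σ)]^(1/4) = [1366×0.70/(4×5.67×10⁻⁸)]^(1/4) = 254.8 K.
ΔT = T_surf − T_eq = 288 − 254.8.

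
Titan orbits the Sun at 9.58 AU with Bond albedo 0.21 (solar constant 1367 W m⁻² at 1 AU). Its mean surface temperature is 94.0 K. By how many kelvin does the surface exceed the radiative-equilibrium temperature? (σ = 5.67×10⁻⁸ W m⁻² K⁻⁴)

ΔT ≈ 9.1 K

S = 1367/9.58² = 14.89 W m⁻².
T_eq = [S(1−A)/(4σ)]^(1/4) = [14.89×0.79/(4×5.67×10⁻⁸)]^(1/4) = 84.9 K.
ΔT = T_surf − T_eq = 94 − 84.9.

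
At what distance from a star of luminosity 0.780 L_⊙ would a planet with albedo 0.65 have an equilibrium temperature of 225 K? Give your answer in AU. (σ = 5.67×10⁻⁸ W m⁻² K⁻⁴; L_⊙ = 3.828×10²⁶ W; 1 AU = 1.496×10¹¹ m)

L = 0.780 × 3.828×10²⁶ = 2.99×10²⁶ W.
From T_eq⁴ = L(1−A)/(16πσd²): d = √[L(1−A)/(16πσT_eq⁴)].
d = √[2.99×10²⁶ × 0.35 / (16π × 5.67×10⁻⁸ × (225)⁴)] = 1.20×10¹¹ m = 0.800 AU.

d ≈ 0.800 AU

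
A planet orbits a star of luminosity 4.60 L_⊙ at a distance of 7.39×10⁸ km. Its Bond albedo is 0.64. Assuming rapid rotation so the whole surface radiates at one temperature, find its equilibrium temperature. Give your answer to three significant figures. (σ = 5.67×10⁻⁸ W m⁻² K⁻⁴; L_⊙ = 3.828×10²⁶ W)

T_eq ≈ 142 K

d = 7.39×10⁸ km = 7.39×10¹¹ m.
L = 4.60 × 3.828×10²⁶ = 1.76×10²⁷ W.
Flux: S = L/(4πd²) = 1.76×10²⁷/(4π×(7.39×10¹¹)²) = 257 W m⁻².
Energy balance: absorbed = emitted ⇒ πR²·S(1−A) = 4πR²·σT_eq⁴, so T_eq⁴ = S(1−A)/(4σ).
T_eq = [257 × 0.36 / (4 × 5.67×10⁻⁸)]^(1/4) = (4.07×10⁸)^(1/4) = 142 K.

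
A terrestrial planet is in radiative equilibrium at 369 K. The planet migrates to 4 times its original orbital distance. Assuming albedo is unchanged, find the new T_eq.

T_eq ∝ L^(1/4) · d^(−1/2).
T′ = 369 / 4^(1/2) = 184 K.

T_eq ≈ 184 K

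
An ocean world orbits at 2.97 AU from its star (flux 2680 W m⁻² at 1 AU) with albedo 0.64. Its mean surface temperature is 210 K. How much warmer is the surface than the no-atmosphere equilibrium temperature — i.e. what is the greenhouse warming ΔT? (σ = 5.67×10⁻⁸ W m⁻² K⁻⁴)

S = 2680/2.97² = 303.8 W m⁻².
T_eq = [S(1−A)/(4σ)]^(1/4) = [303.8×0.36/(4×5.67×10⁻⁸)]^(1/4) = 148.2 K.
ΔT = T_surf − T_eq = 210 − 148.2.

ΔT ≈ 61.8 K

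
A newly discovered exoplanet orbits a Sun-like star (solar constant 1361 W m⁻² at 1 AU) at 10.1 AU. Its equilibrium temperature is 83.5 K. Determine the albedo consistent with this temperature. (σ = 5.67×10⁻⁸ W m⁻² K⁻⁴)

Flux at 10.1 AU: S = 1361/10.1² = 13.3 W m⁻².
From T_eq⁴ = S(1−A)/(4σ): 1−A = 4σT_eq⁴/S.
1−A = 4 × 5.67×10⁻⁸ × (83.5)⁴ / 13.3 = 0.826.

A ≈ 0.17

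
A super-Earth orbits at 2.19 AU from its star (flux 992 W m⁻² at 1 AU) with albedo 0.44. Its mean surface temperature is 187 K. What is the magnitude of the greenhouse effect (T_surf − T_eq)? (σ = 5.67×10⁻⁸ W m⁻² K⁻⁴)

S = 992/2.19² = 206.8 W m⁻².
T_eq = [S(1−A)/(4σ)]^(1/4) = [206.8×0.56/(4×5.67×10⁻⁸)]^(1/4) = 150.3 K.
ΔT = T_surf − T_eq = 187 − 150.3.

ΔT ≈ 36.7 K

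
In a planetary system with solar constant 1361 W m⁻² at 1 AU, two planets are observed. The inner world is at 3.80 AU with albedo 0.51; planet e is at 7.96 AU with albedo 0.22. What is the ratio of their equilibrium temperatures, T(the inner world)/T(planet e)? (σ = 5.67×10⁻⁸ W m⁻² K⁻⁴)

T₁/T₂ ≈ 1.289

T_eq = [S₀(1−A)/(4σd²)]^(1/4), so T ∝ (1−A)^(1/4) / √d.
T₁ = [1361×0.49/(4×5.67×10⁻⁸×3.80²)]^(1/4) = 119.46 K.
T₂ = [1361×0.78/(4×5.67×10⁻⁸×7.96²)]^(1/4) = 92.71 K.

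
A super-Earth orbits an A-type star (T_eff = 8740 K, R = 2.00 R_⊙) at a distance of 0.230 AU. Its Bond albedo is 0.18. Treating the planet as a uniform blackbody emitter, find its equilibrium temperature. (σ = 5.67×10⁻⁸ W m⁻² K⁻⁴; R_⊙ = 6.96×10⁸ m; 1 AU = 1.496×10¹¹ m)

T_eq ≈ 1180 K

R_⋆ = 2.00 × 6.96×10⁸ = 1.39×10⁹ m.
d = 0.230 AU = 3.44×10¹⁰ m.
L = 4πR_⋆²σT_⋆⁴ = 4π(1.39×10⁹)² × 5.67×10⁻⁸ × (8740)⁴ = 8.06×10²⁷ W.
S = L/(4πd²) = 5.41×10⁵ W m⁻².
Energy balance: absorbed = emitted ⇒ πR²·S(1−A) = 4πR²·σT_eq⁴, so T_eq⁴ = S(1−A)/(4σ).
T_eq = [5.41×10⁵ × 0.82 / (4 × 5.67×10⁻⁸)]^(1/4) = (1.96×10¹²)^(1/4) = 1180 K.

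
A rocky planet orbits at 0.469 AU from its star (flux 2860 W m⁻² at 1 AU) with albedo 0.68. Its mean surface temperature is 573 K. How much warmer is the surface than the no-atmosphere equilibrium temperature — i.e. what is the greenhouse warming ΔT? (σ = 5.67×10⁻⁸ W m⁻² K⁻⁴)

ΔT ≈ 205.0 K

S = 2860/0.469² = 1.300×10⁴ W m⁻².
T_eq = [S(1−A)/(4σ)]^(1/4) = [1.300×10⁴×0.32/(4×5.67×10⁻⁸)]^(1/4) = 368.0 K.
ΔT = T_surf − T_eq = 573 − 368.0.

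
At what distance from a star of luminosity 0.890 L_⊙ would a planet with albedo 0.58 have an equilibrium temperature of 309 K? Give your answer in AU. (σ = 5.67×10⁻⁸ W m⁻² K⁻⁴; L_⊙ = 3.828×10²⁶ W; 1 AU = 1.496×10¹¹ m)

L = 0.890 × 3.828×10²⁶ = 3.41×10²⁶ W.
From T_eq⁴ = L(1−A)/(16πσd²): d = √[L(1−A)/(16πσT_eq⁴)].
d = √[3.41×10²⁶ × 0.42 / (16π × 5.67×10⁻⁸ × (309)⁴)] = 7.42×10¹⁰ m = 0.496 AU.

d ≈ 0.496 AU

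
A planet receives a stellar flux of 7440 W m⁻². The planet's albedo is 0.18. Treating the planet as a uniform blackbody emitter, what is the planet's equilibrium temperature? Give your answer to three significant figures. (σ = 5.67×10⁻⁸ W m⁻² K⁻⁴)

Energy balance: absorbed = emitted ⇒ πR²·S(1−A) = 4πR²·σT_eq⁴, so T_eq⁴ = S(1−A)/(4σ).
T_eq = [7440 × 0.82 / (4 × 5.67×10⁻⁸)]^(1/4) = (2.69×10¹⁰)^(1/4) = 405 K.

T_eq ≈ 405 K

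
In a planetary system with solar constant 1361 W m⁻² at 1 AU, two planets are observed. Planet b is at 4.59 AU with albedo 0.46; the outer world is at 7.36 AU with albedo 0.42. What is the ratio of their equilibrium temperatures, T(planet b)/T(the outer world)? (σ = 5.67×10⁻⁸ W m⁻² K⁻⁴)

T₁/T₂ ≈ 1.244

T_eq = [S₀(1−A)/(4σd²)]^(1/4), so T ∝ (1−A)^(1/4) / √d.
T₁ = [1361×0.54/(4×5.67×10⁻⁸×4.59²)]^(1/4) = 111.36 K.
T₂ = [1361×0.58/(4×5.67×10⁻⁸×7.36²)]^(1/4) = 89.53 K.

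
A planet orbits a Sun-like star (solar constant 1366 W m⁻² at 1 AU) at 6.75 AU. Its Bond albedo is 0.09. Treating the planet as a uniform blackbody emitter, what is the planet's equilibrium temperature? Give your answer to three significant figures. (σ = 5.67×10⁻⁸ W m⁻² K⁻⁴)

Flux at 6.75 AU: S = 1366/6.75² = 30.0 W m⁻².
Energy balance: absorbed = emitted ⇒ πR²·S(1−A) = 4πR²·σT_eq⁴, so T_eq⁴ = S(1−A)/(4σ).
T_eq = [30.0 × 0.91 / (4 × 5.67×10⁻⁸)]^(1/4) = (1.20×10⁸)^(1/4) = 105 K.

T_eq ≈ 105 K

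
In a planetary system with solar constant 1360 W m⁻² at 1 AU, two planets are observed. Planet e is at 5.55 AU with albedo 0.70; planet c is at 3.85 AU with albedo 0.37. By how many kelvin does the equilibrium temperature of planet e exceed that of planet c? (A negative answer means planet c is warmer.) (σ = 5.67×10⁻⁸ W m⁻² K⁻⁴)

ΔT ≈ -38.9 K

T_eq = [S₀(1−A)/(4σd²)]^(1/4), so T ∝ (1−A)^(1/4) / √d.
T₁ = [1360×0.30/(4×5.67×10⁻⁸×5.55²)]^(1/4) = 87.42 K.
T₂ = [1360×0.63/(4×5.67×10⁻⁸×3.85²)]^(1/4) = 126.35 K.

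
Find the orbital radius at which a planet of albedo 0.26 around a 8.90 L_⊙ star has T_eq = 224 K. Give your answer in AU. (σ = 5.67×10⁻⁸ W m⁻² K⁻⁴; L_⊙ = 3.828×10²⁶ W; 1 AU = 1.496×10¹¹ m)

L = 8.90 × 3.828×10²⁶ = 3.41×10²⁷ W.
From T_eq⁴ = L(1−A)/(16πσd²): d = √[L(1−A)/(16πσT_eq⁴)].
d = √[3.41×10²⁷ × 0.74 / (16π × 5.67×10⁻⁸ × (224)⁴)] = 5.93×10¹¹ m = 3.96 AU.

d ≈ 3.96 AU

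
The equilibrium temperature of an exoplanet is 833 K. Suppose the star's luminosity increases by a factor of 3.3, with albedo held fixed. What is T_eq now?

T_eq ≈ 1120 K

T_eq ∝ L^(1/4) · d^(−1/2).
T′ = 833 × 3.3^(1/4) = 1120 K.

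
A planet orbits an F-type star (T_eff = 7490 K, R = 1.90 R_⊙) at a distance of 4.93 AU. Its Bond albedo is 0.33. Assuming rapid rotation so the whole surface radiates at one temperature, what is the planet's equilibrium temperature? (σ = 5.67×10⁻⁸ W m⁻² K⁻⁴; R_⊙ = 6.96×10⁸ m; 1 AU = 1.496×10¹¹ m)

T_eq ≈ 203 K

R_⋆ = 1.90 × 6.96×10⁸ = 1.32×10⁹ m.
d = 4.93 AU = 7.38×10¹¹ m.
L = 4πR_⋆²σT_⋆⁴ = 4π(1.32×10⁹)² × 5.67×10⁻⁸ × (7490)⁴ = 3.92×10²⁷ W.
S = L/(4πd²) = 574 W m⁻².
Energy balance: absorbed = emitted ⇒ πR²·S(1−A) = 4πR²·σT_eq⁴, so T_eq⁴ = S(1−A)/(4σ).
T_eq = [574 × 0.67 / (4 × 5.67×10⁻⁸)]^(1/4) = (1.69×10⁹)^(1/4) = 203 K.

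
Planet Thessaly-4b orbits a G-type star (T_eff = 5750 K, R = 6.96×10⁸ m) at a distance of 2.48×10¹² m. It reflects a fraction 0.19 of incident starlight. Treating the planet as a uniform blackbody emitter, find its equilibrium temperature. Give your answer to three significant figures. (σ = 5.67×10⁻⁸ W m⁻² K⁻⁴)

T_eq ≈ 64.6 K

L = 4πR_⋆²σT_⋆⁴ = 4π(6.96×10⁸)² × 5.67×10⁻⁸ × (5750)⁴ = 3.77×10²⁶ W.
S = L/(4πd²) = 4.88 W m⁻².
Energy balance: absorbed = emitted ⇒ πR²·S(1−A) = 4πR²·σT_eq⁴, so T_eq⁴ = S(1−A)/(4σ).
T_eq = [4.88 × 0.81 / (4 × 5.67×10⁻⁸)]^(1/4) = (1.74×10⁷)^(1/4) = 64.6 K.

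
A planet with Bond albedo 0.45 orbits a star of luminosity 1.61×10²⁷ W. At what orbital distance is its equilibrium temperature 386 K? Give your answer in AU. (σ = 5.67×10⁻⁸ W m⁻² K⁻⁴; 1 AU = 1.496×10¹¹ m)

From T_eq⁴ = L(1−A)/(16πσd²): d = √[L(1−A)/(16πσT_eq⁴)].
d = √[1.61×10²⁷ × 0.55 / (16π × 5.67×10⁻⁸ × (386)⁴)] = 1.18×10¹¹ m = 0.791 AU.

d ≈ 0.791 AU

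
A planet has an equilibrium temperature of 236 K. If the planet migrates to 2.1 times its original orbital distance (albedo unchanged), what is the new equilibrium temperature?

T_eq ≈ 163 K

T_eq ∝ L^(1/4) · d^(−1/2).
T′ = 236 / 2.1^(1/2) = 163 K.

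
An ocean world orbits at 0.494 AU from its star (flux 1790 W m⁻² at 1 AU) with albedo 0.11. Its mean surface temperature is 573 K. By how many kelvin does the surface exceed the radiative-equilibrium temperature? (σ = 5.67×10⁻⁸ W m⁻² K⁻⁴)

S = 1790/0.494² = 7335 W m⁻².
T_eq = [S(1−A)/(4σ)]^(1/4) = [7335×0.89/(4×5.67×10⁻⁸)]^(1/4) = 411.9 K.
ΔT = T_surf − T_eq = 573 − 411.9.

ΔT ≈ 161.1 K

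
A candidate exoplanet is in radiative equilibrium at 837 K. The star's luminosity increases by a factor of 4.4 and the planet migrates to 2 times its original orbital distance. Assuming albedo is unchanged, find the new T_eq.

T_eq ∝ L^(1/4) · d^(−1/2).
T′ = 837 × 4.4^(1/4) / 2^(1/2) = 857 K.

T_eq ≈ 857 K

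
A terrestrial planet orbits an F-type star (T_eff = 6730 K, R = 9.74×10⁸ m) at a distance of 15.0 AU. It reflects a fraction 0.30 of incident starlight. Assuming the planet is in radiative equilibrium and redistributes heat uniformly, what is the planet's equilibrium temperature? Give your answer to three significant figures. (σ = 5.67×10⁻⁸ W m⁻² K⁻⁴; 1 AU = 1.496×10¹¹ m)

T_eq ≈ 90.7 K

d = 15.0 AU = 2.24×10¹² m.
L = 4πR_⋆²σT_⋆⁴ = 4π(9.74×10⁸)² × 5.67×10⁻⁸ × (6730)⁴ = 1.39×10²⁷ W.
S = L/(4πd²) = 21.9 W m⁻².
Energy balance: absorbed = emitted ⇒ πR²·S(1−A) = 4πR²·σT_eq⁴, so T_eq⁴ = S(1−A)/(4σ).
T_eq = [21.9 × 0.70 / (4 × 5.67×10⁻⁸)]^(1/4) = (6.76×10⁷)^(1/4) = 90.7 K.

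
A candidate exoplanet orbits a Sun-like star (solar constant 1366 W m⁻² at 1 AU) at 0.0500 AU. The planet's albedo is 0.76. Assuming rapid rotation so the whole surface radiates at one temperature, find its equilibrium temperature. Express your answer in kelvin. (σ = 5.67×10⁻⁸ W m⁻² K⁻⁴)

Flux at 0.0500 AU: S = 1366/0.0500² = 5.46×10⁵ W m⁻².
Energy balance: absorbed = emitted ⇒ πR²·S(1−A) = 4πR²·σT_eq⁴, so T_eq⁴ = S(1−A)/(4σ).
T_eq = [5.46×10⁵ × 0.24 / (4 × 5.67×10⁻⁸)]^(1/4) = (5.78×10¹¹)^(1/4) = 872 K.

T_eq ≈ 872 K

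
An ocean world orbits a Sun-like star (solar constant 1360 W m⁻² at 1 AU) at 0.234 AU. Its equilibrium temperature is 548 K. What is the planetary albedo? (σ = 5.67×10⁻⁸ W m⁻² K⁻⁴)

A ≈ 0.18

Flux at 0.234 AU: S = 1360/0.234² = 2.48×10⁴ W m⁻².
From T_eq⁴ = S(1−A)/(4σ): 1−A = 4σT_eq⁴/S.
1−A = 4 × 5.67×10⁻⁸ × (548)⁴ / 2.48×10⁴ = 0.823.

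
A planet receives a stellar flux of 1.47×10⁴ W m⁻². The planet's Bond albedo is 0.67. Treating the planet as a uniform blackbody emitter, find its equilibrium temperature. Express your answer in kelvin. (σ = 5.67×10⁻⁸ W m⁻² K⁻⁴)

T_eq ≈ 382 K

Energy balance: absorbed = emitted ⇒ πR²·S(1−A) = 4πR²·σT_eq⁴, so T_eq⁴ = S(1−A)/(4σ).
T_eq = [1.47×10⁴ × 0.33 / (4 × 5.67×10⁻⁸)]^(1/4) = (2.14×10¹⁰)^(1/4) = 382 K.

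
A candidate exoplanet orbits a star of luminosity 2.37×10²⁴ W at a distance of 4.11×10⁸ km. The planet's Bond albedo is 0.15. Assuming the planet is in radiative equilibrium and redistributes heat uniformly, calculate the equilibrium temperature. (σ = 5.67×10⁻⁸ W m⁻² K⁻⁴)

d = 4.11×10⁸ km = 4.11×10¹¹ m.
Flux: S = L/(4πd²) = 2.37×10²⁴/(4π×(4.11×10¹¹)²) = 1.12 W m⁻².
Energy balance: absorbed = emitted ⇒ πR²·S(1−A) = 4πR²·σT_eq⁴, so T_eq⁴ = S(1−A)/(4σ).
T_eq = [1.12 × 0.85 / (4 × 5.67×10⁻⁸)]^(1/4) = (4.18×10⁶)^(1/4) = 45.2 K.

T_eq ≈ 45.2 K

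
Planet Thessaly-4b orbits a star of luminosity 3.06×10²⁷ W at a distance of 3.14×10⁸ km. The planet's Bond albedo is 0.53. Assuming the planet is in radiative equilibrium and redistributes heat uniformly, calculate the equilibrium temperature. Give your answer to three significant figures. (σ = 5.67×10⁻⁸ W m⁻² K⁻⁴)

d = 3.14×10⁸ km = 3.14×10¹¹ m.
Flux: S = L/(4πd²) = 3.06×10²⁷/(4π×(3.14×10¹¹)²) = 2470 W m⁻².
Energy balance: absorbed = emitted ⇒ πR²·S(1−A) = 4πR²·σT_eq⁴, so T_eq⁴ = S(1−A)/(4σ).
T_eq = [2470 × 0.47 / (4 × 5.67×10⁻⁸)]^(1/4) = (5.12×10⁹)^(1/4) = 267 K.

T_eq ≈ 267 K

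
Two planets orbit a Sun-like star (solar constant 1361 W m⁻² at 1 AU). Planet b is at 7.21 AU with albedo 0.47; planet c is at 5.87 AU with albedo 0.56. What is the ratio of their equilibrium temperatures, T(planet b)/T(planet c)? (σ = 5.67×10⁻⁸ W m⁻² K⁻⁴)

T_eq = [S₀(1−A)/(4σd²)]^(1/4), so T ∝ (1−A)^(1/4) / √d.
T₁ = [1361×0.53/(4×5.67×10⁻⁸×7.21²)]^(1/4) = 88.44 K.
T₂ = [1361×0.44/(4×5.67×10⁻⁸×5.87²)]^(1/4) = 93.56 K.

T₁/T₂ ≈ 0.945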